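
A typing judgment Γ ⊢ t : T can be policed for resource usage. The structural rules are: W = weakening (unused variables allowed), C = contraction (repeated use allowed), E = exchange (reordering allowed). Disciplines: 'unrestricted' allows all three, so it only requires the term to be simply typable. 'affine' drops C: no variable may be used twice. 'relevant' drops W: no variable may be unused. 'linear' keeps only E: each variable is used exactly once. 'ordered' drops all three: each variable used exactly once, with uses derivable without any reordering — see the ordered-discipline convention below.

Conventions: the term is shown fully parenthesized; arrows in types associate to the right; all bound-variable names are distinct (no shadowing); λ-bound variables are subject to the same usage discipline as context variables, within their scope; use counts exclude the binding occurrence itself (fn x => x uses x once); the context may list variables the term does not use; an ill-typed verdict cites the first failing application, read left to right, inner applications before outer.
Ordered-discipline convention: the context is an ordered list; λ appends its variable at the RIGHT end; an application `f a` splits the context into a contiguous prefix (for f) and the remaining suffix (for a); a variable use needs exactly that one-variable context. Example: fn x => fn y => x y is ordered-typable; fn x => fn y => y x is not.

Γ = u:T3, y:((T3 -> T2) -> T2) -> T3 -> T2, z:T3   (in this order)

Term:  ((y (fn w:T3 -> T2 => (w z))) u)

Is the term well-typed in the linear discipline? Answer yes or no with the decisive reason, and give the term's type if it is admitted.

yes — single use per variable (u, y, z, w); term : T2
counts: u: 1×; y: 1×; z: 1×; w (λ-bound): 1×
use order (left to right): y, w, z, u
typing: well-typed at T2
all disciplines: ordered ✗; linear ✓; affine ✓; relevant ✓; unrestricted ✓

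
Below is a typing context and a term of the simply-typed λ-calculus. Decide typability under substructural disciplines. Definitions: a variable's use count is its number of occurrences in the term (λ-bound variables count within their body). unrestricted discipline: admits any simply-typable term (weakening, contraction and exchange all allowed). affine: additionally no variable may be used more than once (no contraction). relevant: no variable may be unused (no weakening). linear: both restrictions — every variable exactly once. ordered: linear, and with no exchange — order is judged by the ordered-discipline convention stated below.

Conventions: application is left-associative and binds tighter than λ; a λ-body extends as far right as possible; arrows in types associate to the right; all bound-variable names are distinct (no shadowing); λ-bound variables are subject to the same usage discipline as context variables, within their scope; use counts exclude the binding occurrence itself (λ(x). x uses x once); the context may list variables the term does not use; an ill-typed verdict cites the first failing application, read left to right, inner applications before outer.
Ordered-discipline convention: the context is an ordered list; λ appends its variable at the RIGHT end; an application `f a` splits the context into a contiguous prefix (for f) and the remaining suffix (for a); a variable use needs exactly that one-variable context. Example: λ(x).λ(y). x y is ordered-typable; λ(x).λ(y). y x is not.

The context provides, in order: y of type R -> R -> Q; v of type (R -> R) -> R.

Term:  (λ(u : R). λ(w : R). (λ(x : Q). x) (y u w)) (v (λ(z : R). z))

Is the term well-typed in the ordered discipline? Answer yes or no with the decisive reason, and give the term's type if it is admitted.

yes — y, v, u, w, x, z: once each, no exchange needed; term : R -> Q
use counts: y: 1; v: 1; u (bound): 1; w (bound): 1; x (bound): 1; z (bound): 1
order of uses: x, y, u, w, v, z
typing: ✓ — R -> Q
across the five disciplines: ordered ✓ | linear ✓ | affine ✓ | relevant ✓ | unrestricted ✓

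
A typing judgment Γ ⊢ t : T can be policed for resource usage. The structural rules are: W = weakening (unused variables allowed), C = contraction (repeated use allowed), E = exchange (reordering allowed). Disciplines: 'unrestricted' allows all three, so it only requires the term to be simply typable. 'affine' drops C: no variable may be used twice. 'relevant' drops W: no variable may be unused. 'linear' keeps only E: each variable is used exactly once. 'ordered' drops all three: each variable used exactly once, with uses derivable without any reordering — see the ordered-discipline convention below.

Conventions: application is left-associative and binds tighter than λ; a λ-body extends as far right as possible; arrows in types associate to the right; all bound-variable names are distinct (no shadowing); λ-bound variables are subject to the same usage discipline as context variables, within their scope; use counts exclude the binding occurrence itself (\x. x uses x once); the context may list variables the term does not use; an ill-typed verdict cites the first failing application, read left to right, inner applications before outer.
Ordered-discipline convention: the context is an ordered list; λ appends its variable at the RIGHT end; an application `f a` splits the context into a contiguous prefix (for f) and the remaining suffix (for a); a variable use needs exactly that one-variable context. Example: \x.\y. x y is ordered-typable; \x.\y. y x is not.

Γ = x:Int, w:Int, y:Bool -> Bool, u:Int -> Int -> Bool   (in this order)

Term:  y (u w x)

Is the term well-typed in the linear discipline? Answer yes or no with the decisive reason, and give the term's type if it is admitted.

yes — x, w, y, u: one use apiece; term : Bool
usage: x=1, w=1, y=1, u=1
order of uses: y, u, w, x
typing: well-typed — term : Bool
per-discipline verdicts: ordered ✗; linear ✓; affine ✓; relevant ✓; unrestricted ✓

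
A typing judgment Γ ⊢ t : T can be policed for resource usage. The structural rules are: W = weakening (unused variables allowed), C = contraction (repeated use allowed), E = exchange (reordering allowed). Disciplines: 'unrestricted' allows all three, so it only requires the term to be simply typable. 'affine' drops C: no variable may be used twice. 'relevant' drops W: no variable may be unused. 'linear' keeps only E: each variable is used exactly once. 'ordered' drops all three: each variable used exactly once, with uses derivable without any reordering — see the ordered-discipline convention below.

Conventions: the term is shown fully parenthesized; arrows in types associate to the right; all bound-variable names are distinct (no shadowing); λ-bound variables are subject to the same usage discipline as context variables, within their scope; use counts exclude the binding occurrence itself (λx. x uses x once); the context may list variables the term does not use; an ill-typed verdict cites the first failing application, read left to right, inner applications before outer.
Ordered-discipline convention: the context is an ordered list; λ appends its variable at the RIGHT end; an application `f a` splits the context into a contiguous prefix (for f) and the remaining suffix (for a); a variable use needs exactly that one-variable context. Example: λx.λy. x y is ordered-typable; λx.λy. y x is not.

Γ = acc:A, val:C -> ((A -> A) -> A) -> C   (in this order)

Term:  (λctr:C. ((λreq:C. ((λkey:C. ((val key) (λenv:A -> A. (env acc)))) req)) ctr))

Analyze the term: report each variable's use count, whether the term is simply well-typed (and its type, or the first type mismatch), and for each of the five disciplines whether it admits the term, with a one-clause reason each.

counts: acc ×1, val ×1, ctr [bound] ×1, req [bound] ×1, key [bound] ×1, env [bound] ×1
order of uses: val, key, env, acc, req, ctr
typing: well-typed — term : C -> C
ordered ✗ (no ordered split (uses run val, key, env, acc, req, ctr))
linear ✓ (each of acc, val, ctr, req, key, env used exactly once)
affine ✓ (at most one use each (acc, val, ctr, req, key, env))
relevant ✓ (none of acc, val, ctr, req, key, env goes unused)
unrestricted ✓ (well-typed at C -> C; no restrictions here)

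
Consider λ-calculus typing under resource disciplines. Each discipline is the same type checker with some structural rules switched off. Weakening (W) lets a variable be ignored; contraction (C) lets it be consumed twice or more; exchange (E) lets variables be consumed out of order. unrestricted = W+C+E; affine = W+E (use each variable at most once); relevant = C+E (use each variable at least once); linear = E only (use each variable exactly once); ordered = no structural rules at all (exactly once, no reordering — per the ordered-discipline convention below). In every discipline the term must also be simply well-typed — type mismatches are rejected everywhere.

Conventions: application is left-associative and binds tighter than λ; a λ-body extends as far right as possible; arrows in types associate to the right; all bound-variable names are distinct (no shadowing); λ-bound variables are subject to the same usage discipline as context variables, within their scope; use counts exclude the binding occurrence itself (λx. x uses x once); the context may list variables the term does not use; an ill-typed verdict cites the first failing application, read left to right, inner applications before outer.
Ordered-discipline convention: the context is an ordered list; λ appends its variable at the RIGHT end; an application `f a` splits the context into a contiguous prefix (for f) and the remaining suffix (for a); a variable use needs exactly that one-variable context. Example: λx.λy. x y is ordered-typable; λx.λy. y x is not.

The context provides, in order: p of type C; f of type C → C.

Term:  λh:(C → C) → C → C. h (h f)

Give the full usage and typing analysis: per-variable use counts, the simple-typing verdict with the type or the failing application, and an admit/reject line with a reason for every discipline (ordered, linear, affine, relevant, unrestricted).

variable uses: p=0; f=1; h (bound)=2
uses in reading order: h, h, f
typing: well-typed — term : ((C → C) → C → C) → C → C
ordered: ✗ — repeated use of h ×2; p left unused
linear: ✗ — repeated use of h ×2; p left unused
affine: ✗ — repeated use of h ×2
relevant: ✗ — p left unused
unrestricted: ✓ — well-typed at ((C → C) → C → C) → C → C; no restrictions here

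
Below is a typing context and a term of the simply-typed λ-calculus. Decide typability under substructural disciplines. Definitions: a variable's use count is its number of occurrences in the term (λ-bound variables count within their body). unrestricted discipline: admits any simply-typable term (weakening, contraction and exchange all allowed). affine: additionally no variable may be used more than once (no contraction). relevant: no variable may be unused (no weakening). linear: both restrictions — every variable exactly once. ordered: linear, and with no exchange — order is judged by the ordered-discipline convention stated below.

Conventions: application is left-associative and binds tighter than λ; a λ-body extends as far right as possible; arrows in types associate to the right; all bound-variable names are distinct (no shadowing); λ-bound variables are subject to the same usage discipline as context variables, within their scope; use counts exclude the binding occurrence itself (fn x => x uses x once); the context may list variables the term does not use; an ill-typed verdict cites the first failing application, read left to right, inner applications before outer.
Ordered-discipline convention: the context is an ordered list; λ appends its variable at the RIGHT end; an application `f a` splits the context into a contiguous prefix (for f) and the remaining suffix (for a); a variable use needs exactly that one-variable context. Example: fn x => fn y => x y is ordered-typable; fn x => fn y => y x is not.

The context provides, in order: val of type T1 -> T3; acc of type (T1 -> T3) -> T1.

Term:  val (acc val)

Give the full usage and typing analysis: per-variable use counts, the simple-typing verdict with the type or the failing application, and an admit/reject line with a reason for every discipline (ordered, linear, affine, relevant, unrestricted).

usage: val ×2, acc ×1
uses in reading order: val, acc, val
typing: well-typed — term : T3
ordered ✗ (uses contraction: val ×2)
linear ✗ (uses contraction: val ×2)
affine ✗ (uses contraction: val ×2)
relevant ✓ (val, acc: all used, weakening unneeded)
unrestricted ✓ (typability at T3 is all that's needed)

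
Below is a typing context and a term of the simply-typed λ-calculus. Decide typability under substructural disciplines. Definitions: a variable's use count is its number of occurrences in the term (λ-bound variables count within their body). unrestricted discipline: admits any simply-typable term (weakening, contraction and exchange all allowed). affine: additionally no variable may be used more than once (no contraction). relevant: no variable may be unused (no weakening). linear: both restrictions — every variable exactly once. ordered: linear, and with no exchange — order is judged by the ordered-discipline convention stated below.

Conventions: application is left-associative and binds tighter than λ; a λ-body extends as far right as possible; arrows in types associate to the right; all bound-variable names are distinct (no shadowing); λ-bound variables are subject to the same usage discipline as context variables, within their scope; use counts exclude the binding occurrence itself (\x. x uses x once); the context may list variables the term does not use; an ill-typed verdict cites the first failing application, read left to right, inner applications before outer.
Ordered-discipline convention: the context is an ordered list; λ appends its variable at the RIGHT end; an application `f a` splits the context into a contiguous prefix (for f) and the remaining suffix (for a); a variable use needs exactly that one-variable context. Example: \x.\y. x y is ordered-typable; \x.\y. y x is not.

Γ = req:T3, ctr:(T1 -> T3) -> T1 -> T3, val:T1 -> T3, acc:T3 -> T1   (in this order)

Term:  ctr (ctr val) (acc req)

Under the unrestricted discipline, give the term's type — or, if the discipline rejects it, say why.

term : T3
usage: req=1; ctr=2; val=1; acc=1
uses in reading order: ctr, ctr, val, acc, req
typing: ✓ — T3
per-discipline verdicts: ordered ✗ · linear ✗ · affine ✗ · relevant ✓ · unrestricted ✓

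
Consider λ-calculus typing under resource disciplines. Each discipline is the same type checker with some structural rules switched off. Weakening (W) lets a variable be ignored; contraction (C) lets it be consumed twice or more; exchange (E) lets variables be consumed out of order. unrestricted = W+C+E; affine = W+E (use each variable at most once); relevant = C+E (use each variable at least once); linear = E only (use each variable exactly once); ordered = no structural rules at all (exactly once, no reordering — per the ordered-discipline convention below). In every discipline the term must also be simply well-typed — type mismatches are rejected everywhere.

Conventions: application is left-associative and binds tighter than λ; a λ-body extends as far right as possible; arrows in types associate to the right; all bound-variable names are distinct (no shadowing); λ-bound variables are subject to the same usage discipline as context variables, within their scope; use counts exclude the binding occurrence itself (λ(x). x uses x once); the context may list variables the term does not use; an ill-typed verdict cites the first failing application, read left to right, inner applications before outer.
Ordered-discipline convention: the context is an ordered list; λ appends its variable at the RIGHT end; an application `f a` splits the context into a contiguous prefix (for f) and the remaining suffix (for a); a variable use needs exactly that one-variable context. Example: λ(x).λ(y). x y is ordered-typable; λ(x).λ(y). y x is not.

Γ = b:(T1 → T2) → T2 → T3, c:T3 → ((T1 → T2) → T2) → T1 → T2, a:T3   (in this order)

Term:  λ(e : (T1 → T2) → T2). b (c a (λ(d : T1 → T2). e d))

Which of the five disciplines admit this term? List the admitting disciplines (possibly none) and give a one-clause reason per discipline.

admitting disciplines: ordered, linear, affine, relevant, unrestricted
counts: b: 1×; c: 1×; a: 1×; e (λ-bound): 1×; d (λ-bound): 1×
use order (left to right): b, c, a, e, d
typing: well-typed — term : ((T1 → T2) → T2) → T2 → T3
ordered: ✓ — one use each (b, c, a, e, d); ordered split holds
linear: ✓ — b, c, a, e, d: one use apiece
affine: ✓ — at most one use each (b, c, a, e, d)
relevant: ✓ — every one of b, c, a, e, d appears
unrestricted: ✓ — typability at ((T1 → T2) → T2) → T2 → T3 is all that's needed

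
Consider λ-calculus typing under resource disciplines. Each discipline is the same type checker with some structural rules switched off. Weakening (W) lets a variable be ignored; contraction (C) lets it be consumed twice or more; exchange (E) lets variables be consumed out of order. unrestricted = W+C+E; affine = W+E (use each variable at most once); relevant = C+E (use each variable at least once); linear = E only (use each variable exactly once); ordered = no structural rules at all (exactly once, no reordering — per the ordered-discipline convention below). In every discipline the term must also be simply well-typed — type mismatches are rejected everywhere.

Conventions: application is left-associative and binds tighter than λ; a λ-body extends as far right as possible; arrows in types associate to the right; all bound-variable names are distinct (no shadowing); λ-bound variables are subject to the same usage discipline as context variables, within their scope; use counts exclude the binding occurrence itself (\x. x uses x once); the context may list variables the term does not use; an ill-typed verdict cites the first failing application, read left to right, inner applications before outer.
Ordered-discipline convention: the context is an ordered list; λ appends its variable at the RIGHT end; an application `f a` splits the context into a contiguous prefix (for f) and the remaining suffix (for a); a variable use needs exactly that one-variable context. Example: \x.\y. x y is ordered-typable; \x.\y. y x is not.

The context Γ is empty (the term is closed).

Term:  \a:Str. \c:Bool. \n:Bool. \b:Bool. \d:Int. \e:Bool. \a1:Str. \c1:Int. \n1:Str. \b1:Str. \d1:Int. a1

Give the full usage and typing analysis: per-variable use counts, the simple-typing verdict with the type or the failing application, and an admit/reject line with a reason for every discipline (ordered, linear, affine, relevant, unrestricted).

variable uses: a (λ-bound) ×0; c (λ-bound) ×0; n (λ-bound) ×0; b (λ-bound) ×0; d (λ-bound) ×0; e (λ-bound) ×0; a1 (λ-bound) ×1; c1 (λ-bound) ×0; n1 (λ-bound) ×0; b1 (λ-bound) ×0; d1 (λ-bound) ×0
left-to-right use order: a1
typing: well-typed at Str → Bool → Bool → Bool → Int → Bool → Str → Int → Str → Str → Int → Str
ordered: ✗, needs weakening: a, c, n, b, d, e, c1, n1, b1, d1 unused
linear: ✗, needs weakening: a, c, n, b, d, e, c1, n1, b1, d1 unused
affine: ✓, no duplicate uses among a, c, n, b, d, e, a1, c1, n1, b1, d1
relevant: ✗, needs weakening: a, c, n, b, d, e, c1, n1, b1, d1 unused
unrestricted: ✓, well-typed at Str → Bool → Bool → Bool → Int → Bool → Str → Int → Str → Str → Int → Str; no restrictions here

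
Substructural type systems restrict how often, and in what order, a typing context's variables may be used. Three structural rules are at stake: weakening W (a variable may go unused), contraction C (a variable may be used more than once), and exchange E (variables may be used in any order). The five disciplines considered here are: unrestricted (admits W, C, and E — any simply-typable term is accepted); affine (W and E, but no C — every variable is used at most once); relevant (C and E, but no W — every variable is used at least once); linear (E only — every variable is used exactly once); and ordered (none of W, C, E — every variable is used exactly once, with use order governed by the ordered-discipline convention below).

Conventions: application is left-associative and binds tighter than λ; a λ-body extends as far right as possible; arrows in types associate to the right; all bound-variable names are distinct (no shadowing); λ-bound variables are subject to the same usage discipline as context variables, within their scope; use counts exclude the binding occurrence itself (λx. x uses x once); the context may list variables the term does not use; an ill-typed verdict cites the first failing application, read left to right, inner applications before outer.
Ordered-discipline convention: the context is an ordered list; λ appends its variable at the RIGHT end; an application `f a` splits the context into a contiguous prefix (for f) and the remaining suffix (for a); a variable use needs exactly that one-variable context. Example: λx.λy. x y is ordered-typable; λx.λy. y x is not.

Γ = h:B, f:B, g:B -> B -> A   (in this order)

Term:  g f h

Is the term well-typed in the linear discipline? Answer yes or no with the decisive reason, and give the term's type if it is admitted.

yes — h, f, g: one use apiece; term : A
variable uses: h ×1, f ×1, g ×1
uses in reading order: g, f, h
typing: well-typed — term : A
all disciplines: ordered ✗ | linear ✓ | affine ✓ | relevant ✓ | unrestricted ✓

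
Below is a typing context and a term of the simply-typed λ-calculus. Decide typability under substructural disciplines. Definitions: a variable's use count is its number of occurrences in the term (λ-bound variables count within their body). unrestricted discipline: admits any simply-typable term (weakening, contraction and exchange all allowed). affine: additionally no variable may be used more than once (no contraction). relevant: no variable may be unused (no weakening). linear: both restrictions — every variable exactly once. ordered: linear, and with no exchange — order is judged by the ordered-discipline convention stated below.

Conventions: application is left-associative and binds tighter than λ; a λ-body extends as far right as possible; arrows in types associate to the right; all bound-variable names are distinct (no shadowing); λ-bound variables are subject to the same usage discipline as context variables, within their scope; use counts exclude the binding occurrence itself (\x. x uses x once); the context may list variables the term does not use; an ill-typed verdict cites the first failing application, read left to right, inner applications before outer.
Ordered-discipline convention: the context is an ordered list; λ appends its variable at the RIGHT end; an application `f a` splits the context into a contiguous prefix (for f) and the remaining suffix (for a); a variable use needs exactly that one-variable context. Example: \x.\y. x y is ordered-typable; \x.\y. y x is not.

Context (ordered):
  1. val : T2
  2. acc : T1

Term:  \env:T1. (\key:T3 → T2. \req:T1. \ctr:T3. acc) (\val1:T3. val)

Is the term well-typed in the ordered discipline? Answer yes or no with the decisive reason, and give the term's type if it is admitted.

no — needs weakening: env, key, req, ctr, val1 unused
use counts: val=1; acc=1; env (bound)=0; key (bound)=0; req (bound)=0; ctr (bound)=0; val1 (bound)=0
uses in reading order: acc, val
typing: the term checks, with type T1 → T1 → T3 → T1
all disciplines: ordered ✗ · linear ✗ · affine ✓ · relevant ✗ · unrestricted ✓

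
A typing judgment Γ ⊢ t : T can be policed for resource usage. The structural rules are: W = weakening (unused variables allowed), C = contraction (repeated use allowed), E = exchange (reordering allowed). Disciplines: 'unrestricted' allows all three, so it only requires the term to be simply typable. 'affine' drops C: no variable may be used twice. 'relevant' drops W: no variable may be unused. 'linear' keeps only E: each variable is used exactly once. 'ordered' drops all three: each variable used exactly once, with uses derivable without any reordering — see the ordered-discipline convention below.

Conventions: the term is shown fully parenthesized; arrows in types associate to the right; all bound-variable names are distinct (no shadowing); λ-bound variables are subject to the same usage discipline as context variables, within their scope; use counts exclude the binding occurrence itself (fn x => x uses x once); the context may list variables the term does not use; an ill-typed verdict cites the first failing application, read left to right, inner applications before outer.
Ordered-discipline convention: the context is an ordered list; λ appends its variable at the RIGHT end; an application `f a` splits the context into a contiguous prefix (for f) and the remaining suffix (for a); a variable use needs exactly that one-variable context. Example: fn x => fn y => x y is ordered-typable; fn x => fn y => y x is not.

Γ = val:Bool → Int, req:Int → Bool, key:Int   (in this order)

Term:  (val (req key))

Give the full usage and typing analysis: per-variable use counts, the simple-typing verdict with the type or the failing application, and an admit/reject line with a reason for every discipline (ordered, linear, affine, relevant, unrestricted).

counts: val=1, req=1, key=1
uses in reading order: val, req, key
typing: the term checks, with type Int
ordered: ✓, one use each (val, req, key); ordered split holds
linear: ✓, each of val, req, key used exactly once
affine: ✓, no duplicate uses among val, req, key
relevant: ✓, every one of val, req, key appears
unrestricted: ✓, simply typable at Int; W, C, E all held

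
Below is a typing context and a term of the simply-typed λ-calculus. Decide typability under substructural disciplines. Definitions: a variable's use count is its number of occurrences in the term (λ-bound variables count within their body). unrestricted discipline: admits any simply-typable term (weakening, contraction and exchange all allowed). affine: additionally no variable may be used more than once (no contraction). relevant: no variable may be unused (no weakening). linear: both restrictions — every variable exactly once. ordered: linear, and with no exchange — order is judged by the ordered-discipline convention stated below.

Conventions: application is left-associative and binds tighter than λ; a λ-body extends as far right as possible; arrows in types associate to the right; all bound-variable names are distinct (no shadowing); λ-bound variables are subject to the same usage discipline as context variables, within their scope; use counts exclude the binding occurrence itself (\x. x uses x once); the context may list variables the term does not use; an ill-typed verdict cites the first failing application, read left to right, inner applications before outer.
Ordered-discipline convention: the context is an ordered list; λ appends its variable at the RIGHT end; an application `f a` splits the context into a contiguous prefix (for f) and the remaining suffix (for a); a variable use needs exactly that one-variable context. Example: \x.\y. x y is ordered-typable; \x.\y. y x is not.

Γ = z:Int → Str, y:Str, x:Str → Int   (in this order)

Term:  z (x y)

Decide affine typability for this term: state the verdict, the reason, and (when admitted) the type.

yes — at most one use each (z, y, x); term : Str
use counts: z: 1×, y: 1×, x: 1×
use order (left to right): z, x, y
typing: ✓ — Str
across the five disciplines: ordered ✗, linear ✓, affine ✓, relevant ✓, unrestricted ✓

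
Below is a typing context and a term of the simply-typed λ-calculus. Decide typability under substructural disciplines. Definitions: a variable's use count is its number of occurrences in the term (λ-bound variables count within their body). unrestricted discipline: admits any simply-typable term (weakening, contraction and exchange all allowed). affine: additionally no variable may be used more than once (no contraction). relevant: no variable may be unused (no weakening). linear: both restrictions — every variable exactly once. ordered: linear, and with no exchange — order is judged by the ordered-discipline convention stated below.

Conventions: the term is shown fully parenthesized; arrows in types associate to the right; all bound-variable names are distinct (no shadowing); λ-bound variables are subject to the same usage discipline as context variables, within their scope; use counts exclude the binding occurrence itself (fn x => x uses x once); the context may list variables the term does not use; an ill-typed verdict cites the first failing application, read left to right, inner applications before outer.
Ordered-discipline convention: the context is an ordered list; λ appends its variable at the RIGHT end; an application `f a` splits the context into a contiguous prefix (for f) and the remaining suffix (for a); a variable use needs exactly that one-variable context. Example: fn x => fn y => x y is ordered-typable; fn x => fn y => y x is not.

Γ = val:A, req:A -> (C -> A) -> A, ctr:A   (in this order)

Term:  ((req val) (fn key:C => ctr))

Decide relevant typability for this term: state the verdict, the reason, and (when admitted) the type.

no — key left unused
usage: val: 1; req: 1; ctr: 1; key (bound): 0
order of uses: req, val, ctr
typing: well-typed — term : A
per-discipline verdicts: ordered ✗; linear ✗; affine ✓; relevant ✗; unrestricted ✓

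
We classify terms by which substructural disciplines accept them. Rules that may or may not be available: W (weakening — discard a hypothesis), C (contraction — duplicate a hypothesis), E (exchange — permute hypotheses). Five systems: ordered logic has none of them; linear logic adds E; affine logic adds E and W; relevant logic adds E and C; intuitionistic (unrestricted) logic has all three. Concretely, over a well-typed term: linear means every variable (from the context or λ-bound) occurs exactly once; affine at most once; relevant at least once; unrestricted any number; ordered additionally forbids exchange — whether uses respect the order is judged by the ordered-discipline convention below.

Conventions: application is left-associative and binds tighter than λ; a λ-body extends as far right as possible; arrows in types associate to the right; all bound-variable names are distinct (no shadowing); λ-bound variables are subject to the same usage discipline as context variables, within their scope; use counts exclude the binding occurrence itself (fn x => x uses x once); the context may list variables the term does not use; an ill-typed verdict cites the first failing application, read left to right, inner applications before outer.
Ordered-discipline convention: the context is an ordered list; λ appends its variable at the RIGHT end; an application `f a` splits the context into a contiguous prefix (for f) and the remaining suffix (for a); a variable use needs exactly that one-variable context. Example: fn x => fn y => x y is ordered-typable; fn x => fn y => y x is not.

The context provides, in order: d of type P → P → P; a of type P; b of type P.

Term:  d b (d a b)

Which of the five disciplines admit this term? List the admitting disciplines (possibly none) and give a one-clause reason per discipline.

accepted by: relevant, unrestricted
counts: d: 2; a: 1; b: 2
uses in reading order: d, b, d, a, b
typing: ✓ — P
ordered ✗ (d ×2, b ×2 used more than once (contraction))
linear ✗ (d ×2, b ×2 used more than once (contraction))
affine ✗ (d ×2, b ×2 used more than once (contraction))
relevant ✓ (every one of d, a, b appears)
unrestricted ✓ (typability at P is all that's needed)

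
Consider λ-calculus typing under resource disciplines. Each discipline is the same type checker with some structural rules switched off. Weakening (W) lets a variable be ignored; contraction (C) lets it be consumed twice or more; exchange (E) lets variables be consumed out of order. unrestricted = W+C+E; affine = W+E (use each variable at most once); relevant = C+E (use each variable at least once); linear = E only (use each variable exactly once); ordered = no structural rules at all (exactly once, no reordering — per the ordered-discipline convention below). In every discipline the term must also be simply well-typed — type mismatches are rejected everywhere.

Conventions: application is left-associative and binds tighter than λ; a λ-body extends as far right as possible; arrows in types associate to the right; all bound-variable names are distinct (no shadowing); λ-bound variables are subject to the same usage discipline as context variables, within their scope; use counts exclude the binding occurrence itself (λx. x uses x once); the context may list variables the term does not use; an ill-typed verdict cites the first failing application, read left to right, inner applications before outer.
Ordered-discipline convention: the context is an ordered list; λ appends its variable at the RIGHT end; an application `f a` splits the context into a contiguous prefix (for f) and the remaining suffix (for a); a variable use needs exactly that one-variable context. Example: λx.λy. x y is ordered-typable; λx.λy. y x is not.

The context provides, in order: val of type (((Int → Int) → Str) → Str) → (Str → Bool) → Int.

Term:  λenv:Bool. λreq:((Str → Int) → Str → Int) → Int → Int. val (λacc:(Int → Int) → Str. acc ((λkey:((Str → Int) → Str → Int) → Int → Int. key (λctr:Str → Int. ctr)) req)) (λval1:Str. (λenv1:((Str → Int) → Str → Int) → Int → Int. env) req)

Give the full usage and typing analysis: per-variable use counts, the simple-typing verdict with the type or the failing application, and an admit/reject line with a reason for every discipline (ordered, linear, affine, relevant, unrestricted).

counts: val ×1, env (bound) ×1, req (bound) ×2, acc (bound) ×1, key (bound) ×1, ctr (bound) ×1, val1 (bound) ×0, env1 (bound) ×0
order of uses: val, acc, key, ctr, req, env, req
typing: well-typed — term : Bool → (((Str → Int) → Str → Int) → Int → Int) → Int
ordered: ✗ — repeated use of req ×2; val1, env1 left unused
linear: ✗ — repeated use of req ×2; val1, env1 left unused
affine: ✗ — repeated use of req ×2
relevant: ✗ — val1, env1 left unused
unrestricted: ✓ — type-checks (Bool → (((Str → Int) → Str → Int) → Int → Int) → Int) and nothing is barred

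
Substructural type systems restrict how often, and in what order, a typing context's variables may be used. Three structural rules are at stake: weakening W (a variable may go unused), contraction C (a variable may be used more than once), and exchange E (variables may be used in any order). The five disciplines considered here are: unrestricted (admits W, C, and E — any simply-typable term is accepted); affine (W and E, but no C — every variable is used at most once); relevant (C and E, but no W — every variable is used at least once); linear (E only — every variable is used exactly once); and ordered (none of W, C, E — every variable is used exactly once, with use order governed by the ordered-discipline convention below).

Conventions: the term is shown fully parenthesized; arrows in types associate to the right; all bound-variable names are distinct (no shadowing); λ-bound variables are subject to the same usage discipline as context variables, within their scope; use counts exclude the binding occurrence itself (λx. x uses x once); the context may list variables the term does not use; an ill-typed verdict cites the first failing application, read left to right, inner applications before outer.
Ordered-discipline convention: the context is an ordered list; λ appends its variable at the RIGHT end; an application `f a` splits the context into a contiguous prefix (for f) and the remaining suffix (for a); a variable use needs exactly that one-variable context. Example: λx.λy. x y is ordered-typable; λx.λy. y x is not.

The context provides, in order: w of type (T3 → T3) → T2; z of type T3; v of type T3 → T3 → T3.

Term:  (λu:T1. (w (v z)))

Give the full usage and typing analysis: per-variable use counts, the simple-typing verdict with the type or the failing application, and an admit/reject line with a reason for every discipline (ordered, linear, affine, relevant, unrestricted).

use counts: w: 1; z: 1; v: 1; u (bound): 0
uses in reading order: w, v, z
typing: ✓ — T1 → T2
ordered ✗ (needs weakening: u unused)
linear ✗ (needs weakening: u unused)
affine ✓ (w, z, v, u: no repeats, contraction unneeded)
relevant ✗ (needs weakening: u unused)
unrestricted ✓ (typability at T1 → T2 is all that's needed)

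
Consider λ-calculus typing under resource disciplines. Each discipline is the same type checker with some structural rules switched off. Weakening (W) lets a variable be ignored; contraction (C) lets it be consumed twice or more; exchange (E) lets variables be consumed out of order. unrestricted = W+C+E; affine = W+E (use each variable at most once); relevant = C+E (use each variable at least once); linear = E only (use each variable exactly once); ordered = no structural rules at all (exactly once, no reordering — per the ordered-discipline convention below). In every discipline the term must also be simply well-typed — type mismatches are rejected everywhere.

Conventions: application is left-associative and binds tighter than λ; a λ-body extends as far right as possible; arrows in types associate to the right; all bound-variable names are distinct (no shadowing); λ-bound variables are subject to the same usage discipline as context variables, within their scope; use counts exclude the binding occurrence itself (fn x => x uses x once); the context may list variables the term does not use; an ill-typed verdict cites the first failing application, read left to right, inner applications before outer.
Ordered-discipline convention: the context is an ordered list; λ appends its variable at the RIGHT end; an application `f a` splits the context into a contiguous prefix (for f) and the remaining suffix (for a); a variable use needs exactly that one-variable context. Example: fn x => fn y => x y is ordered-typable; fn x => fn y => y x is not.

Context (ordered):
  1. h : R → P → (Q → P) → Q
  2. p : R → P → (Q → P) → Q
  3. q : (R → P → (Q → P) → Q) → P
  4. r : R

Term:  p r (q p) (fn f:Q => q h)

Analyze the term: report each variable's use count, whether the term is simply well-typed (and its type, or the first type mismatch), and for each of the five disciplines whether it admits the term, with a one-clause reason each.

usage: h: 1×; p: 2×; q: 2×; r: 1×; f [bound]: 0×
use order (left to right): p, r, q, p, q, h
typing: the term checks, with type Q
ordered: ✗, needs contraction — p ×2, q ×2; needs weakening: f unused
linear: ✗, needs contraction — p ×2, q ×2; needs weakening: f unused
affine: ✗, needs contraction — p ×2, q ×2
relevant: ✗, needs weakening: f unused
unrestricted: ✓, type-checks (Q) and nothing is barred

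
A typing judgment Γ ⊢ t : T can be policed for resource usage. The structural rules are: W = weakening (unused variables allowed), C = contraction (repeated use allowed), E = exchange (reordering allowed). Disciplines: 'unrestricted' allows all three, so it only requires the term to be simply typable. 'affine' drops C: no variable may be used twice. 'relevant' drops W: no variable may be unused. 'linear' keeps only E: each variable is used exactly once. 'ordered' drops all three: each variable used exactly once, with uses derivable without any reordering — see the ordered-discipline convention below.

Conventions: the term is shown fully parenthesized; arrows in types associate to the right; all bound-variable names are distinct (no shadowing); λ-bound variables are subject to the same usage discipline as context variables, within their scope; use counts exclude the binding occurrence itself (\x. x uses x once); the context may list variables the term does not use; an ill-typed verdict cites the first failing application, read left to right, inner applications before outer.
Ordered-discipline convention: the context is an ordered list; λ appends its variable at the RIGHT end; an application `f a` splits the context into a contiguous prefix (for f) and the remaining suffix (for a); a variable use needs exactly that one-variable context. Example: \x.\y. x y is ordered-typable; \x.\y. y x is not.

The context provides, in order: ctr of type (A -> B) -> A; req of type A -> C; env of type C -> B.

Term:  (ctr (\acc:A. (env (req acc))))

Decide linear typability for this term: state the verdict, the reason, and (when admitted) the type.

yes — single use per variable (ctr, req, env, acc); term : A
counts: ctr ×1; req ×1; env ×1; acc (bound) ×1
uses in reading order: ctr, env, req, acc
typing: ✓ — A
all disciplines: ordered ✗; linear ✓; affine ✓; relevant ✓; unrestricted ✓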